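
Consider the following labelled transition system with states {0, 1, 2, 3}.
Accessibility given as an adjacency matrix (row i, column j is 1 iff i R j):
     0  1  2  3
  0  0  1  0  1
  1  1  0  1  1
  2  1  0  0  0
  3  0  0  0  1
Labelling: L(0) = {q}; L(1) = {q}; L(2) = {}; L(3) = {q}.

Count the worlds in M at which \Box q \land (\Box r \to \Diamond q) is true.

3

Let φ = \Box q \land (\Box r \to \Diamond q). Evaluate φ at each world:
  0 (successors {1, 3}): φ is true.
  1 (successors {0, 2, 3}): φ is false.
  2 (successors {0}): φ is true.
  3 (successors {3}): φ is true.
For instance, at 1:
  At 1: \Box q is false, \Box r \to \Diamond q is true, so \Box q \land (\Box r \to \Diamond q) is false.
    At 1: \Box q requires q at every successor {0, 2, 3}.
      q fails at 2, so \Box q is false at 1.
    At 1: \Box r is false, \Diamond q is true, so \Box r \to \Diamond q is true.
      At 1: \Box r requires r at every successor {0, 2, 3}.
        r fails at 0, so \Box r is false at 1.
      At 1: \Diamond q requires q at some successor in {0, 2, 3}.
        q holds at 0, so \Diamond q is true at 1.
Satisfying worlds: {0, 2, 3}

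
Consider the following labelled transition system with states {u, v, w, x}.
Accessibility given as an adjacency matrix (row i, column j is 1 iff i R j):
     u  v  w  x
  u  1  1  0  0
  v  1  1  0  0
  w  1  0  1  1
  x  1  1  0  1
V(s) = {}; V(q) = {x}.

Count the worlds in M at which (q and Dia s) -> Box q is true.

4

Recall that Box ψ holds at a world iff ψ holds at every accessible world, and Dia ψ holds iff ψ holds at some accessible world.
Let φ = (q and Dia s) -> Box q. Evaluate φ at each world:
  u (successors {u, v}): φ is true.
  v (successors {u, v}): φ is true.
  w (successors {u, w, x}): φ is true.
  x (successors {u, v, x}): φ is true.
For instance, at x:
  At x: q and Dia s is false, Box q is false, so (q and Dia s) -> Box q is true.
    At x: q is true, Dia s is false, so q and Dia s is false.
      At x: Dia s requires s at some successor in {u, v, x}.
        At u: s is false.
        At v: s is false.
        At x: s is false.
      So Dia s is false at x.
    At x: Box q requires q at every successor {u, v, x}.
      q fails at u, so Box q is false at x.
Satisfying worlds: {u, v, w, x}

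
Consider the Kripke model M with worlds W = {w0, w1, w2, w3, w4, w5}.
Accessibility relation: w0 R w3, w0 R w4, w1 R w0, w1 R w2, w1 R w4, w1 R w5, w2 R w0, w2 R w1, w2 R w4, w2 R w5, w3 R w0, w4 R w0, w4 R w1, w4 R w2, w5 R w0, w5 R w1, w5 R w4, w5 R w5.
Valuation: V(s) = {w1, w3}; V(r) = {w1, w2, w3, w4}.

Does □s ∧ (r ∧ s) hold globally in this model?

Recall that □ψ holds at a world iff ψ holds at every accessible world, and ◇ψ holds iff ψ holds at some accessible world.
Let φ = □s ∧ (r ∧ s). Evaluate φ at each world:
  w0 (successors {w3, w4}): φ is false.
  w1 (successors {w0, w2, w4, w5}): φ is false.
  w2 (successors {w0, w1, w4, w5}): φ is false.
  w3 (successors {w0}): φ is false.
  w4 (successors {w0, w1, w2}): φ is false.
  w5 (successors {w0, w1, w4, w5}): φ is false.
Detail at w0 (counterexample):
  At w0: □s is false, r ∧ s is false, so □s ∧ (r ∧ s) is false.
    At w0: □s requires s at every successor {w3, w4}.
      s fails at w4, so □s is false at w0.

No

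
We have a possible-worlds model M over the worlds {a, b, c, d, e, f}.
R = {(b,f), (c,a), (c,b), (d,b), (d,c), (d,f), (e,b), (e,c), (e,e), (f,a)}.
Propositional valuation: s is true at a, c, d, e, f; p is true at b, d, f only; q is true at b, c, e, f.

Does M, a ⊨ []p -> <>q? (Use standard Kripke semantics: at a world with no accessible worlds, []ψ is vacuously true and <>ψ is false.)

No

At a: []p is true, <>q is false, so []p -> <>q is false.
  At a: no accessible worlds, so []p holds vacuously.
  At a: no accessible worlds, so <>q is false.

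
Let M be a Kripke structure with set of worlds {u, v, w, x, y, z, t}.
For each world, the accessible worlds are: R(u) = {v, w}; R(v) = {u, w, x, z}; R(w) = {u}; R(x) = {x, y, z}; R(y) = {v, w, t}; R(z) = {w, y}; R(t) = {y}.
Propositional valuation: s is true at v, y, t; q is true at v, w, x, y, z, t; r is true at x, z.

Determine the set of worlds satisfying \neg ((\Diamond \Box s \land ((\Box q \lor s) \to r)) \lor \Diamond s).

Let φ = \neg ((\Diamond \Box s \land ((\Box q \lor s) \to r)) \lor \Diamond s). Evaluate φ at each world:
  u (successors {v, w}): φ is false.
  v (successors {u, w, x, z}): φ is true.
  w (successors {u}): φ is true.
  x (successors {x, y, z}): φ is false.
  y (successors {v, w, t}): φ is false.
  z (successors {w, y}): φ is false.
  t (successors {y}): φ is false.
For instance, at z:
  At z: (\Diamond \Box s \land ((\Box q \lor s) \to r)) \lor \Diamond s is true, so \neg ((\Diamond \Box s \land ((\Box q \lor s) \to r)) \lor \Diamond s) is false.
    At z: \Diamond \Box s \land ((\Box q \lor s) \to r) is false, \Diamond s is true, so (\Diamond \Box s \land ((\Box q \lor s) \to r)) \lor \Diamond s is true.
      At z: \Diamond \Box s is false, (\Box q \lor s) \to r is true, so \Diamond \Box s \land ((\Box q \lor s) \to r) is false.
      At z: \Diamond s requires s at some successor in {w, y}.
        s holds at y, so \Diamond s is true at z.
Satisfying worlds: {v, w}

v, w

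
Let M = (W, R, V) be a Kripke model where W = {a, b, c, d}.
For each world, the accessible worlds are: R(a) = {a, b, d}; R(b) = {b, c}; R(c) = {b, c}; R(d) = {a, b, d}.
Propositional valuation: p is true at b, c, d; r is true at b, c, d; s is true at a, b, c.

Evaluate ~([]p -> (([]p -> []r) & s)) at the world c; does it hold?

At c: []p -> (([]p -> []r) & s) is true, so ~([]p -> (([]p -> []r) & s)) is false.
  At c: []p is true, ([]p -> []r) & s is true, so []p -> (([]p -> []r) & s) is true.
    At c: []p requires p at every successor {b, c}.
      At b: p is true.
      At c: p is true.
    So []p is true at c.
    At c: []p -> []r is true, s is true, so ([]p -> []r) & s is true.
      At c: []p is true, []r is true, so []p -> []r is true.

No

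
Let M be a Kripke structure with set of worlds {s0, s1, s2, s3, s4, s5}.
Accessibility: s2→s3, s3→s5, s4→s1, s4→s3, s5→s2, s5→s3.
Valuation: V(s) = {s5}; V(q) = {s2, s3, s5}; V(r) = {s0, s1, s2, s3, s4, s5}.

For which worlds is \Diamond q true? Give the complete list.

s2, s3, s4, s5

Recall that \Diamond ψ holds at a world iff ψ holds at some accessible world.
Let φ = \Diamond q. Evaluate φ at each world:
  s0 (successors ∅): φ is false.
  s1 (successors ∅): φ is false.
  s2 (successors {s3}): φ is true.
  s3 (successors {s5}): φ is true.
  s4 (successors {s1, s3}): φ is true.
  s5 (successors {s2, s3}): φ is true.
For instance, at s2:
  At s2: \Diamond q requires q at some successor in {s3}.
    q holds at s3, so \Diamond q is true at s2.
Satisfying worlds: {s2, s3, s4, s5}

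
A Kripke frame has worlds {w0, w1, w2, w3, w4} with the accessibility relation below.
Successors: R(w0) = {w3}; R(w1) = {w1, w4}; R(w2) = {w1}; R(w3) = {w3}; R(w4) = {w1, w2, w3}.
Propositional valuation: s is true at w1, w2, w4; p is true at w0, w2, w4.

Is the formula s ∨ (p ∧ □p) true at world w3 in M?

No

At w3: s is false, p ∧ □p is false, so s ∨ (p ∧ □p) is false.
  At w3: p is false, □p is false, so p ∧ □p is false.
    At w3: □p requires p at every successor {w3}.
      p fails at w3, so □p is false at w3.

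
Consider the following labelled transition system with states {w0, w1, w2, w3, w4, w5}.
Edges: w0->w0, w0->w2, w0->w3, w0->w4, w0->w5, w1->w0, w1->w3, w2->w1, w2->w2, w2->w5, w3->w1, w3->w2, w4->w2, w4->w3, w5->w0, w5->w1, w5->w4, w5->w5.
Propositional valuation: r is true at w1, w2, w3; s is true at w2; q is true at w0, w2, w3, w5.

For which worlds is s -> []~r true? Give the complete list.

w0, w1, w3, w4, w5

Let φ = s -> []~r. Evaluate φ at each world:
  w0 (successors {w0, w2, w3, w4, w5}): φ is true.
  w1 (successors {w0, w3}): φ is true.
  w2 (successors {w1, w2, w5}): φ is false.
  w3 (successors {w1, w2}): φ is true.
  w4 (successors {w2, w3}): φ is true.
  w5 (successors {w0, w1, w4, w5}): φ is true.
For instance, at w3:
  At w3: s is false, []~r is false, so s -> []~r is true.
    At w3: []~r requires ~r at every successor {w1, w2}.
      ~r fails at w1, so []~r is false at w3.
Satisfying worlds: {w0, w1, w3, w4, w5}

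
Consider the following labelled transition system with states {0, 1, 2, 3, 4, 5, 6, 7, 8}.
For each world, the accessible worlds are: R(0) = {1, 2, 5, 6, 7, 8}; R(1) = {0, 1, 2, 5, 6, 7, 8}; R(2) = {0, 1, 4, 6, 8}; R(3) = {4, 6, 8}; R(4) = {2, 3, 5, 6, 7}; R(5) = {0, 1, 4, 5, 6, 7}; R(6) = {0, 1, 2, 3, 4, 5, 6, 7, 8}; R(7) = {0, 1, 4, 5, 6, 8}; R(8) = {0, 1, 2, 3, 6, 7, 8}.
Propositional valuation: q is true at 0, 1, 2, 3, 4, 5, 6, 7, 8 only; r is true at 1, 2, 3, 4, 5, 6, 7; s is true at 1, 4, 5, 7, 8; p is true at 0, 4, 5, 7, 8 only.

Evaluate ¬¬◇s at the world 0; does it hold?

Yes

At 0: ¬◇s is false, so ¬¬◇s is true.
  At 0: ◇s is true, so ¬◇s is false.
    At 0: ◇s requires s at some successor in {1, 2, 5, 6, 7, 8}.
      s holds at 1, so ◇s is true at 0.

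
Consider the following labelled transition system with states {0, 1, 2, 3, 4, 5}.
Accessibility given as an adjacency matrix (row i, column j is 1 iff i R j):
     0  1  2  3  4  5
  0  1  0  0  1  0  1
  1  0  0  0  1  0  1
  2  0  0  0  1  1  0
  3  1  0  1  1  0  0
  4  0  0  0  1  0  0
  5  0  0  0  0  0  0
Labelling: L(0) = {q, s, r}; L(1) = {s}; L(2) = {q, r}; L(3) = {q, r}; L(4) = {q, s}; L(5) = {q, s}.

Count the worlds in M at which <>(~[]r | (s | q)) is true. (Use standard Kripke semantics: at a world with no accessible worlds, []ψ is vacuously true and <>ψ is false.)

Let φ = <>(~[]r | (s | q)). Evaluate φ at each world:
  0 (successors {0, 3, 5}): φ is true.
  1 (successors {3, 5}): φ is true.
  2 (successors {3, 4}): φ is true.
  3 (successors {0, 2, 3}): φ is true.
  4 (successors {3}): φ is true.
  5 (successors ∅): φ is false.
For instance, at 1:
  At 1: <>(~[]r | (s | q)) requires ~[]r | (s | q) at some successor in {3, 5}.
    ~[]r | (s | q) holds at 3, so <>(~[]r | (s | q)) is true at 1.
      At 3: ~[]r is false, s | q is true, so ~[]r | (s | q) is true.
Satisfying worlds: {0, 1, 2, 3, 4}

5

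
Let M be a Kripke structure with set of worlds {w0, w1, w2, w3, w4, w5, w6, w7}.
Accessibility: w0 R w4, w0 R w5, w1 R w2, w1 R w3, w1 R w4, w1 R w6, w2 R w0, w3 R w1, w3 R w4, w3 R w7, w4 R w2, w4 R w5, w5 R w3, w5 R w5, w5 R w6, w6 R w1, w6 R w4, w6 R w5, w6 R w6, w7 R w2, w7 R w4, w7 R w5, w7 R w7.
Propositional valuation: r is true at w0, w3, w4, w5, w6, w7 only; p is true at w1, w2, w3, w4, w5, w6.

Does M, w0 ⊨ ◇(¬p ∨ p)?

At w0: ◇(¬p ∨ p) requires ¬p ∨ p at some successor in {w4, w5}.
  ¬p ∨ p holds at w4, so ◇(¬p ∨ p) is true at w0.

Yes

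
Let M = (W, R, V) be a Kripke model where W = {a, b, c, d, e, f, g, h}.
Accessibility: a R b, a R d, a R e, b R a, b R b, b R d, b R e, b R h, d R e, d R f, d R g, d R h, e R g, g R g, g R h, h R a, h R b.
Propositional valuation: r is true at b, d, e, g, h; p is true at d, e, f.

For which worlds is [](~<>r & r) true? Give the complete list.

c, f

Recall that []ψ holds at a world iff ψ holds at every accessible world, and <>ψ holds iff ψ holds at some accessible world.
Let φ = [](~<>r & r). Evaluate φ at each world:
  a (successors {b, d, e}): φ is false.
  b (successors {a, b, d, e, h}): φ is false.
  c (successors ∅): φ is true.
  d (successors {e, f, g, h}): φ is false.
  e (successors {g}): φ is false.
  f (successors ∅): φ is true.
  g (successors {g, h}): φ is false.
  h (successors {a, b}): φ is false.
For instance, at h:
  At h: [](~<>r & r) requires ~<>r & r at every successor {a, b}.
    ~<>r & r fails at a, so [](~<>r & r) is false at h.
      At a: ~<>r is false, r is false, so ~<>r & r is false.
Satisfying worlds: {c, f}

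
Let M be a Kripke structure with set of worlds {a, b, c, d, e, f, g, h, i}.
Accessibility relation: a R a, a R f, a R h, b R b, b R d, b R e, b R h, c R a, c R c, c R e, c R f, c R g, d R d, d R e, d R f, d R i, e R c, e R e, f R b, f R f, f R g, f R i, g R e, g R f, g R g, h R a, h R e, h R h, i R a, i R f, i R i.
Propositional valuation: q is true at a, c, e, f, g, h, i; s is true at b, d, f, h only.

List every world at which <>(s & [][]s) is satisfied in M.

none

Let φ = <>(s & [][]s). Evaluate φ at each world:
  a (successors {a, f, h}): φ is false.
  b (successors {b, d, e, h}): φ is false.
  c (successors {a, c, e, f, g}): φ is false.
  d (successors {d, e, f, i}): φ is false.
  e (successors {c, e}): φ is false.
  f (successors {b, f, g, i}): φ is false.
  g (successors {e, f, g}): φ is false.
  h (successors {a, e, h}): φ is false.
  i (successors {a, f, i}): φ is false.
For instance, at i:
  At i: <>(s & [][]s) requires s & [][]s at some successor in {a, f, i}.
    At a: s & [][]s is false.
    At f: s & [][]s is false.
    At i: s & [][]s is false.
  So <>(s & [][]s) is false at i.
Satisfying worlds: none.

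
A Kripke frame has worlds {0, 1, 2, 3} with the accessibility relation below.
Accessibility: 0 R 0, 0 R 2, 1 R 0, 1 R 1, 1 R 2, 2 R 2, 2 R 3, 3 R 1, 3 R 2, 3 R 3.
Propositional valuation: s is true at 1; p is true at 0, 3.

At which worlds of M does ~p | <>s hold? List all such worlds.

1, 2, 3

Let φ = ~p | <>s. Evaluate φ at each world:
  0 (successors {0, 2}): φ is false.
  1 (successors {0, 1, 2}): φ is true.
  2 (successors {2, 3}): φ is true.
  3 (successors {1, 2, 3}): φ is true.
For instance, at 0:
  At 0: ~p is false, <>s is false, so ~p | <>s is false.
    At 0: <>s requires s at some successor in {0, 2}.
      At 0: s is false.
      At 2: s is false.
    So <>s is false at 0.
Satisfying worlds: {1, 2, 3}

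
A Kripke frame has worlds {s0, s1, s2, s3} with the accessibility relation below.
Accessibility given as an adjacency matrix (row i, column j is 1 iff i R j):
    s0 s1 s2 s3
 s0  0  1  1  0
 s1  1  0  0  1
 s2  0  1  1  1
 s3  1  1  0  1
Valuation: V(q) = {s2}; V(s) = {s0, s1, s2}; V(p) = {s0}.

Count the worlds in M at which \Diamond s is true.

4

Let φ = \Diamond s. Evaluate φ at each world:
  s0 (successors {s1, s2}): φ is true.
  s1 (successors {s0, s3}): φ is true.
  s2 (successors {s1, s2, s3}): φ is true.
  s3 (successors {s0, s1, s3}): φ is true.
For instance, at s2:
  At s2: \Diamond s requires s at some successor in {s1, s2, s3}.
    s holds at s1, so \Diamond s is true at s2.
Satisfying worlds: {s0, s1, s2, s3}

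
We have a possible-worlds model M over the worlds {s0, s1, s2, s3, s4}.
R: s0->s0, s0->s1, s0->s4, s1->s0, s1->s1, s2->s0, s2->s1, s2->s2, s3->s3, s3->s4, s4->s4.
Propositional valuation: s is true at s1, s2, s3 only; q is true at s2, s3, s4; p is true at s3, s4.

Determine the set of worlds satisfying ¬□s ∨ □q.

s0, s1, s2, s3, s4

Recall that □ψ holds at a world iff ψ holds at every accessible world, and ◇ψ holds iff ψ holds at some accessible world.
Let φ = ¬□s ∨ □q. Evaluate φ at each world:
  s0 (successors {s0, s1, s4}): φ is true.
  s1 (successors {s0, s1}): φ is true.
  s2 (successors {s0, s1, s2}): φ is true.
  s3 (successors {s3, s4}): φ is true.
  s4 (successors {s4}): φ is true.
For instance, at s3:
  At s3: ¬□s is true, □q is true, so ¬□s ∨ □q is true.
    At s3: □s is false, so ¬□s is true.
      At s3: □s requires s at every successor {s3, s4}.
        s fails at s4, so □s is false at s3.
    At s3: □q requires q at every successor {s3, s4}.
      At s3: q is true.
      At s4: q is true.
    So □q is true at s3.
Satisfying worlds: {s0, s1, s2, s3, s4}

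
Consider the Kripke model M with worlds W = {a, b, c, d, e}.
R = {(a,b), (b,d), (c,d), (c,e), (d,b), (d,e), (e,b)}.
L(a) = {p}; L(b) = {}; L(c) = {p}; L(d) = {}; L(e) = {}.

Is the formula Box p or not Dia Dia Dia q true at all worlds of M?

Yes

Recall that Box ψ holds at a world iff ψ holds at every accessible world, and Dia ψ holds iff ψ holds at some accessible world.
Let φ = Box p or not Dia Dia Dia q. Evaluate φ at each world:
  a (successors {b}): φ is true.
  b (successors {d}): φ is true.
  c (successors {d, e}): φ is true.
  d (successors {b, e}): φ is true.
  e (successors {b}): φ is true.
For instance, at c:
  At c: Box p is false, not Dia Dia Dia q is true, so Box p or not Dia Dia Dia q is true.
    At c: Box p requires p at every successor {d, e}.
      p fails at d, so Box p is false at c.
    At c: Dia Dia Dia q is false, so not Dia Dia Dia q is true.
      At c: Dia Dia Dia q requires Dia Dia q at some successor in {d, e}.
        At d: Dia Dia q is false.
        At e: Dia Dia q is false.
      So Dia Dia Dia q is false at c.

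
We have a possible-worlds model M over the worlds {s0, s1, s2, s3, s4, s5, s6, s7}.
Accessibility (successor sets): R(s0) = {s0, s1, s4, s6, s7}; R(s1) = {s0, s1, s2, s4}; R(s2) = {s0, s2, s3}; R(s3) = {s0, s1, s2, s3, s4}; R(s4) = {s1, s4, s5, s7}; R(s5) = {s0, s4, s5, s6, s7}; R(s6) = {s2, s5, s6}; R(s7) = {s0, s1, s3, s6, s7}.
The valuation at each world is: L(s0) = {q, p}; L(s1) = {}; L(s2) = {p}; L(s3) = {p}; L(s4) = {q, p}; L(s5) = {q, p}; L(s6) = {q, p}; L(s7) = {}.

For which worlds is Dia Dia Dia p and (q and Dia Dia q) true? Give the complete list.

Let φ = Dia Dia Dia p and (q and Dia Dia q). Evaluate φ at each world:
  s0 (successors {s0, s1, s4, s6, s7}): φ is true.
  s1 (successors {s0, s1, s2, s4}): φ is false.
  s2 (successors {s0, s2, s3}): φ is false.
  s3 (successors {s0, s1, s2, s3, s4}): φ is false.
  s4 (successors {s1, s4, s5, s7}): φ is true.
  s5 (successors {s0, s4, s5, s6, s7}): φ is true.
  s6 (successors {s2, s5, s6}): φ is true.
  s7 (successors {s0, s1, s3, s6, s7}): φ is false.
For instance, at s2:
  At s2: Dia Dia Dia p is true, q and Dia Dia q is false, so Dia Dia Dia p and (q and Dia Dia q) is false.
    At s2: Dia Dia Dia p requires Dia Dia p at some successor in {s0, s2, s3}.
      Dia Dia p holds at s0, so Dia Dia Dia p is true at s2.
    At s2: q is false, Dia Dia q is true, so q and Dia Dia q is false.
      At s2: Dia Dia q requires Dia q at some successor in {s0, s2, s3}.
        Dia q holds at s0, so Dia Dia q is true at s2.
Satisfying worlds: {s0, s4, s5, s6}

s0, s4, s5, s6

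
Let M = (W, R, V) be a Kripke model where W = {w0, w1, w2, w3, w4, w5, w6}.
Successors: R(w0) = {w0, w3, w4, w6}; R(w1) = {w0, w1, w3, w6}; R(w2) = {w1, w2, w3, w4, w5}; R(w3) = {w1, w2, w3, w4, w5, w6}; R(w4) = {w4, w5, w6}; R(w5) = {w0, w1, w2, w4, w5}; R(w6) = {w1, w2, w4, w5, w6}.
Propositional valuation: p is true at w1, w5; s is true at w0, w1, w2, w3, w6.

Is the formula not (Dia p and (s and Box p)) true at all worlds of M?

Yes

Let φ = not (Dia p and (s and Box p)). Evaluate φ at each world:
  w0 (successors {w0, w3, w4, w6}): φ is true.
  w1 (successors {w0, w1, w3, w6}): φ is true.
  w2 (successors {w1, w2, w3, w4, w5}): φ is true.
  w3 (successors {w1, w2, w3, w4, w5, w6}): φ is true.
  w4 (successors {w4, w5, w6}): φ is true.
  w5 (successors {w0, w1, w2, w4, w5}): φ is true.
  w6 (successors {w1, w2, w4, w5, w6}): φ is true.
For instance, at w6:
  At w6: Dia p and (s and Box p) is false, so not (Dia p and (s and Box p)) is true.
    At w6: Dia p is true, s and Box p is false, so Dia p and (s and Box p) is false.
      At w6: Dia p requires p at some successor in {w1, w2, w4, w5, w6}.
        p holds at w1, so Dia p is true at w6.
      At w6: s is true, Box p is false, so s and Box p is false.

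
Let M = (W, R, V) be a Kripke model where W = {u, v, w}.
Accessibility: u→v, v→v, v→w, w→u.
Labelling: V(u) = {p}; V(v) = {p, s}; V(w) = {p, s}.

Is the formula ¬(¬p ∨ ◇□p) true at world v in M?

No

Recall that □ψ holds at a world iff ψ holds at every accessible world, and ◇ψ holds iff ψ holds at some accessible world.
At v: ¬p ∨ ◇□p is true, so ¬(¬p ∨ ◇□p) is false.
  At v: ¬p is false, ◇□p is true, so ¬p ∨ ◇□p is true.
    At v: ◇□p requires □p at some successor in {v, w}.
      □p holds at v, so ◇□p is true at v.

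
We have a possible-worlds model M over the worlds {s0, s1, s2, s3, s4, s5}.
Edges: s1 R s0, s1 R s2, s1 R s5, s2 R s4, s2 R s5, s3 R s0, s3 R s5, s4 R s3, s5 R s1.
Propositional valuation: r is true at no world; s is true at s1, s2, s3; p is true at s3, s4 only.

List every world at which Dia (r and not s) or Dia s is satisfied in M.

s1, s4, s5

Let φ = Dia (r and not s) or Dia s. Evaluate φ at each world:
  s0 (successors ∅): φ is false.
  s1 (successors {s0, s2, s5}): φ is true.
  s2 (successors {s4, s5}): φ is false.
  s3 (successors {s0, s5}): φ is false.
  s4 (successors {s3}): φ is true.
  s5 (successors {s1}): φ is true.
For instance, at s1:
  At s1: Dia (r and not s) is false, Dia s is true, so Dia (r and not s) or Dia s is true.
    At s1: Dia (r and not s) requires r and not s at some successor in {s0, s2, s5}.
      At s0: r and not s is false.
      At s2: r and not s is false.
      At s5: r and not s is false.
    So Dia (r and not s) is false at s1.
    At s1: Dia s requires s at some successor in {s0, s2, s5}.
      s holds at s2, so Dia s is true at s1.
Satisfying worlds: {s1, s4, s5}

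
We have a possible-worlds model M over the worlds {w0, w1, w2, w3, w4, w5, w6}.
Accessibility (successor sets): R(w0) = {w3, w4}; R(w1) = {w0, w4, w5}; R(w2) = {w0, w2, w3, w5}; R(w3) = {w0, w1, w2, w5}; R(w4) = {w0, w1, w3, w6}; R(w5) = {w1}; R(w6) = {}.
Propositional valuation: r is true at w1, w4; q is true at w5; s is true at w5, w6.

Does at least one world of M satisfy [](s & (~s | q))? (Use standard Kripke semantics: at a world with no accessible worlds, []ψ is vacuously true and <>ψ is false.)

Recall that []ψ holds at a world iff ψ holds at every accessible world, and <>ψ holds iff ψ holds at some accessible world.
Let φ = [](s & (~s | q)). Evaluate φ at each world:
  w0 (successors {w3, w4}): φ is false.
  w1 (successors {w0, w4, w5}): φ is false.
  w2 (successors {w0, w2, w3, w5}): φ is false.
  w3 (successors {w0, w1, w2, w5}): φ is false.
  w4 (successors {w0, w1, w3, w6}): φ is false.
  w5 (successors {w1}): φ is false.
  w6 (successors ∅): φ is true.
Detail at w6 (witness):
  At w6: no accessible worlds, so [](s & (~s | q)) holds vacuously.

Yes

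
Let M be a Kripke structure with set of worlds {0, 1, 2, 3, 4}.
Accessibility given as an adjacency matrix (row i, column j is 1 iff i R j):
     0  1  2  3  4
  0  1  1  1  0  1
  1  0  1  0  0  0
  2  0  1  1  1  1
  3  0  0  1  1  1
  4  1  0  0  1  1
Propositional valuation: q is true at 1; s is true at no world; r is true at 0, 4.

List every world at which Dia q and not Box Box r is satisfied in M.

Let φ = Dia q and not Box Box r. Evaluate φ at each world:
  0 (successors {0, 1, 2, 4}): φ is true.
  1 (successors {1}): φ is true.
  2 (successors {1, 2, 3, 4}): φ is true.
  3 (successors {2, 3, 4}): φ is false.
  4 (successors {0, 3, 4}): φ is false.
For instance, at 2:
  At 2: Dia q is true, not Box Box r is true, so Dia q and not Box Box r is true.
    At 2: Dia q requires q at some successor in {1, 2, 3, 4}.
      q holds at 1, so Dia q is true at 2.
    At 2: Box Box r is false, so not Box Box r is true.
      At 2: Box Box r requires Box r at every successor {1, 2, 3, 4}.
        Box r fails at 1, so Box Box r is false at 2.
Satisfying worlds: {0, 1, 2}

0, 1, 2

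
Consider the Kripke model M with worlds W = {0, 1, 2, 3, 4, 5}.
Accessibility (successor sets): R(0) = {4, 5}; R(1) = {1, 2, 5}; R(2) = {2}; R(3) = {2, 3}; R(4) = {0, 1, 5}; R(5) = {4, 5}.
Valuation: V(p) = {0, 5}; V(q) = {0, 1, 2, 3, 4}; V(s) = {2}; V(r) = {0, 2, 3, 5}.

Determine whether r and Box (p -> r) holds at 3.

At 3: r is true, Box (p -> r) is true, so r and Box (p -> r) is true.
  At 3: Box (p -> r) requires p -> r at every successor {2, 3}.
    At 2: p -> r is true.
    At 3: p -> r is true.
  So Box (p -> r) is true at 3.

Yes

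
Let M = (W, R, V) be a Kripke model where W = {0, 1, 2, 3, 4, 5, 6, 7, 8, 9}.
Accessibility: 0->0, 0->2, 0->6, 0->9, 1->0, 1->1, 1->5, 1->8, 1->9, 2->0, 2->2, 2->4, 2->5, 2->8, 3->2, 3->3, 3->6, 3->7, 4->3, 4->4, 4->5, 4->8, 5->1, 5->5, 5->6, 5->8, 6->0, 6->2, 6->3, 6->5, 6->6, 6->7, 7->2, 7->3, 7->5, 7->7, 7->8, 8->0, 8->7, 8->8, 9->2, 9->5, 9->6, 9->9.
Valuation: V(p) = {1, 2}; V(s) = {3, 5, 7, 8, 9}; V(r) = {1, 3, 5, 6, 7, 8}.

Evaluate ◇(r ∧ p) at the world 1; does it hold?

Yes

At 1: ◇(r ∧ p) requires r ∧ p at some successor in {0, 1, 5, 8, 9}.
  r ∧ p holds at 1, so ◇(r ∧ p) is true at 1.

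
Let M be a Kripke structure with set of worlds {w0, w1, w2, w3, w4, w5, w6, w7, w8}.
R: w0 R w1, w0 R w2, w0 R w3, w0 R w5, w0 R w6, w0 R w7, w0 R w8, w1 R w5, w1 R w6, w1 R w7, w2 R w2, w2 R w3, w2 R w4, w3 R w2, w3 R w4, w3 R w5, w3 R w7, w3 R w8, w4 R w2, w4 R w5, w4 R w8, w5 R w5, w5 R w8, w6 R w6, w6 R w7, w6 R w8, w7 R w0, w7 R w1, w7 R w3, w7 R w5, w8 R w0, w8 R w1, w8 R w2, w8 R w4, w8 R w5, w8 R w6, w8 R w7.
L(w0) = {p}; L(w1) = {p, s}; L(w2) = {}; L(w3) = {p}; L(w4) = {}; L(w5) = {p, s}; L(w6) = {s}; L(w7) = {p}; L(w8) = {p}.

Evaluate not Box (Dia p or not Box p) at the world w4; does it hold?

No

At w4: Box (Dia p or not Box p) is true, so not Box (Dia p or not Box p) is false.
  At w4: Box (Dia p or not Box p) requires Dia p or not Box p at every successor {w2, w5, w8}.
      At w2: Dia p is true, not Box p is true, so Dia p or not Box p is true.
      At w5: Dia p is true, not Box p is false, so Dia p or not Box p is true.
      At w8: Dia p is true, not Box p is true, so Dia p or not Box p is true.
  So Box (Dia p or not Box p) is true at w4.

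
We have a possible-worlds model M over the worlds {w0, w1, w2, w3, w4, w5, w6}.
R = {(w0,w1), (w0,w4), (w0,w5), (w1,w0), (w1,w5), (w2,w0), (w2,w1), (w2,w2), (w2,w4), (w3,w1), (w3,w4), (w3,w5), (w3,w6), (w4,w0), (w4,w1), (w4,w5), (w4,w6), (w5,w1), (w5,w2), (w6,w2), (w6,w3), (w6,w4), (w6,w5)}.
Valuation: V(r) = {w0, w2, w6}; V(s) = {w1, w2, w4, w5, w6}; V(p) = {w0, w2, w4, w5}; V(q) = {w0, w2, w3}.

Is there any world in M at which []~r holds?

Recall that []ψ holds at a world iff ψ holds at every accessible world, and <>ψ holds iff ψ holds at some accessible world.
Let φ = []~r. Evaluate φ at each world:
  w0 (successors {w1, w4, w5}): φ is true.
  w1 (successors {w0, w5}): φ is false.
  w2 (successors {w0, w1, w2, w4}): φ is false.
  w3 (successors {w1, w4, w5, w6}): φ is false.
  w4 (successors {w0, w1, w5, w6}): φ is false.
  w5 (successors {w1, w2}): φ is false.
  w6 (successors {w2, w3, w4, w5}): φ is false.
Detail at w0 (witness):
  At w0: []~r requires ~r at every successor {w1, w4, w5}.
    At w1: ~r is true.
    At w4: ~r is true.
    At w5: ~r is true.
  So []~r is true at w0.

Yes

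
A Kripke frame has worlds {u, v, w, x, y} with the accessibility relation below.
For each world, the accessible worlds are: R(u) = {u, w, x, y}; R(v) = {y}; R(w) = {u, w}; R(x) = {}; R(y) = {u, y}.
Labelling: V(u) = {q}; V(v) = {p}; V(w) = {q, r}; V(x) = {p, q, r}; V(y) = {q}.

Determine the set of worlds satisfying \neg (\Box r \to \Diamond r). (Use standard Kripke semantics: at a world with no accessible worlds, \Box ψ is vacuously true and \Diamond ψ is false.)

Let φ = \neg (\Box r \to \Diamond r). Evaluate φ at each world:
  u (successors {u, w, x, y}): φ is false.
  v (successors {y}): φ is false.
  w (successors {u, w}): φ is false.
  x (successors ∅): φ is true.
  y (successors {u, y}): φ is false.
For instance, at w:
  At w: \Box r \to \Diamond r is true, so \neg (\Box r \to \Diamond r) is false.
    At w: \Box r is false, \Diamond r is true, so \Box r \to \Diamond r is true.
      At w: \Box r requires r at every successor {u, w}.
        r fails at u, so \Box r is false at w.
      At w: \Diamond r requires r at some successor in {u, w}.
        r holds at w, so \Diamond r is true at w.
Satisfying worlds: {x}

x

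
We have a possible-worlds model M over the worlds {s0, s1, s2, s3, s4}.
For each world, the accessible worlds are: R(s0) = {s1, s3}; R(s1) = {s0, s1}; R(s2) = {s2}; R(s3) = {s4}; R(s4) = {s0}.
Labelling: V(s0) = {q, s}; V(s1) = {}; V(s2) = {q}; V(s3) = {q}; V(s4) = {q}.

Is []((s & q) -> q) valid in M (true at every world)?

Let φ = []((s & q) -> q). Evaluate φ at each world:
  s0 (successors {s1, s3}): φ is true.
  s1 (successors {s0, s1}): φ is true.
  s2 (successors {s2}): φ is true.
  s3 (successors {s4}): φ is true.
  s4 (successors {s0}): φ is true.
For instance, at s0:
  At s0: []((s & q) -> q) requires (s & q) -> q at every successor {s1, s3}.
    At s1: (s & q) -> q is true.
    At s3: (s & q) -> q is true.
  So []((s & q) -> q) is true at s0.

Yes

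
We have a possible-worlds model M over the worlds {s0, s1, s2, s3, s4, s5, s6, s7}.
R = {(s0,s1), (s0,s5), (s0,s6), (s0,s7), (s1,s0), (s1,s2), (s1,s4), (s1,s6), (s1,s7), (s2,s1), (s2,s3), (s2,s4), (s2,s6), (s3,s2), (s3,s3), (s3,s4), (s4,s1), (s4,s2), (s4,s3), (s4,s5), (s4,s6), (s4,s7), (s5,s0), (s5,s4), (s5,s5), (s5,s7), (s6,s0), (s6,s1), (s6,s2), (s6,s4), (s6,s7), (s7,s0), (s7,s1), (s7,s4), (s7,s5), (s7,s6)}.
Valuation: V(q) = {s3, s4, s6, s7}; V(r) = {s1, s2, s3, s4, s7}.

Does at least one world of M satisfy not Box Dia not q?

Let φ = not Box Dia not q. Evaluate φ at each world:
  s0 (successors {s1, s5, s6, s7}): φ is false.
  s1 (successors {s0, s2, s4, s6, s7}): φ is false.
  s2 (successors {s1, s3, s4, s6}): φ is false.
  s3 (successors {s2, s3, s4}): φ is false.
  s4 (successors {s1, s2, s3, s5, s6, s7}): φ is false.
  s5 (successors {s0, s4, s5, s7}): φ is false.
  s6 (successors {s0, s1, s2, s4, s7}): φ is false.
  s7 (successors {s0, s1, s4, s5, s6}): φ is false.
For instance, at s7:
  At s7: Box Dia not q is true, so not Box Dia not q is false.
    At s7: Box Dia not q requires Dia not q at every successor {s0, s1, s4, s5, s6}.
      At s0: Dia not q is true.
      At s1: Dia not q is true.
      At s4: Dia not q is true.
      At s5: Dia not q is true.
      At s6: Dia not q is true.
    So Box Dia not q is true at s7.

No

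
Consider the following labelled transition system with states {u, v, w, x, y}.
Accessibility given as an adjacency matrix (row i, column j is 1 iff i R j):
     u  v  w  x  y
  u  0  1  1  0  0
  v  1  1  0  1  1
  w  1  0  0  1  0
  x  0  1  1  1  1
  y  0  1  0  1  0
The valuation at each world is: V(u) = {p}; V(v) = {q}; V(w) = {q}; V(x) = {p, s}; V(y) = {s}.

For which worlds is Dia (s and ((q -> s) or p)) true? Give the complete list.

v, w, x, y

Let φ = Dia (s and ((q -> s) or p)). Evaluate φ at each world:
  u (successors {v, w}): φ is false.
  v (successors {u, v, x, y}): φ is true.
  w (successors {u, x}): φ is true.
  x (successors {v, w, x, y}): φ is true.
  y (successors {v, x}): φ is true.
For instance, at u:
  At u: Dia (s and ((q -> s) or p)) requires s and ((q -> s) or p) at some successor in {v, w}.
    At v: s and ((q -> s) or p) is false.
    At w: s and ((q -> s) or p) is false.
  So Dia (s and ((q -> s) or p)) is false at u.
Satisfying worlds: {v, w, x, y}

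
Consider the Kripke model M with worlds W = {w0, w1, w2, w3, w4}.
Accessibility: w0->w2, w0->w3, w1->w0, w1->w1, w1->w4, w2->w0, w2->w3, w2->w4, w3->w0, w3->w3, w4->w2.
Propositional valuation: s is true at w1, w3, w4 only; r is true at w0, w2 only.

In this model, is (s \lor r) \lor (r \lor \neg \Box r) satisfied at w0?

Yes

Recall that \Box ψ holds at a world iff ψ holds at every accessible world, and \Diamond ψ holds iff ψ holds at some accessible world.
At w0: s \lor r is true, r \lor \neg \Box r is true, so (s \lor r) \lor (r \lor \neg \Box r) is true.
  At w0: r is true, \neg \Box r is true, so r \lor \neg \Box r is true.
    At w0: \Box r is false, so \neg \Box r is true.
      At w0: \Box r requires r at every successor {w2, w3}.
        r fails at w3, so \Box r is false at w0.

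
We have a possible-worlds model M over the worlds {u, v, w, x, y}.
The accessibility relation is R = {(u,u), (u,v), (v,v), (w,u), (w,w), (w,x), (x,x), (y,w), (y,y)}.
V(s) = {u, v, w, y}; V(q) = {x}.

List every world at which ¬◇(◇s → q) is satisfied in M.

u, v, y

Let φ = ¬◇(◇s → q). Evaluate φ at each world:
  u (successors {u, v}): φ is true.
  v (successors {v}): φ is true.
  w (successors {u, w, x}): φ is false.
  x (successors {x}): φ is false.
  y (successors {w, y}): φ is true.
For instance, at w:
  At w: ◇(◇s → q) is true, so ¬◇(◇s → q) is false.
    At w: ◇(◇s → q) requires ◇s → q at some successor in {u, w, x}.
      ◇s → q holds at x, so ◇(◇s → q) is true at w.
Satisfying worlds: {u, v, y}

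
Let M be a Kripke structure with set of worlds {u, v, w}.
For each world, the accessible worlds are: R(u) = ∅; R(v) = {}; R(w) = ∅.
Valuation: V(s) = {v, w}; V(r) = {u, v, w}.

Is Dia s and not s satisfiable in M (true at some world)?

Let φ = Dia s and not s. Evaluate φ at each world:
  u (successors ∅): φ is false.
  v (successors ∅): φ is false.
  w (successors ∅): φ is false.
For instance, at u:
  At u: Dia s is false, not s is true, so Dia s and not s is false.
    At u: no accessible worlds, so Dia s is false.

No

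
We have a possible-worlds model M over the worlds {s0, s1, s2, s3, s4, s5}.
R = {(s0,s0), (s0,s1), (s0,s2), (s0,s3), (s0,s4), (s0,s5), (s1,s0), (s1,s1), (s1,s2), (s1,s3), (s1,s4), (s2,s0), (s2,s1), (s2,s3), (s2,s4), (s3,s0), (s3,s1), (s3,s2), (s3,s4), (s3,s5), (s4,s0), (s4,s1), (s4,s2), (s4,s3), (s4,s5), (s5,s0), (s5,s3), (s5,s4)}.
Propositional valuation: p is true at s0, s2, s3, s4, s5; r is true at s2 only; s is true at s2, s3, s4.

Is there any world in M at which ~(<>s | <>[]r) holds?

Let φ = ~(<>s | <>[]r). Evaluate φ at each world:
  s0 (successors {s0, s1, s2, s3, s4, s5}): φ is false.
  s1 (successors {s0, s1, s2, s3, s4}): φ is false.
  s2 (successors {s0, s1, s3, s4}): φ is false.
  s3 (successors {s0, s1, s2, s4, s5}): φ is false.
  s4 (successors {s0, s1, s2, s3, s5}): φ is false.
  s5 (successors {s0, s3, s4}): φ is false.
For instance, at s1:
  At s1: <>s | <>[]r is true, so ~(<>s | <>[]r) is false.
    At s1: <>s is true, <>[]r is false, so <>s | <>[]r is true.
      At s1: <>s requires s at some successor in {s0, s1, s2, s3, s4}.
        s holds at s2, so <>s is true at s1.
      At s1: <>[]r requires []r at some successor in {s0, s1, s2, s3, s4}.
        At s0: []r is false.
        At s1: []r is false.
        At s2: []r is false.
        At s3: []r is false.
        At s4: []r is false.
      So <>[]r is false at s1.

No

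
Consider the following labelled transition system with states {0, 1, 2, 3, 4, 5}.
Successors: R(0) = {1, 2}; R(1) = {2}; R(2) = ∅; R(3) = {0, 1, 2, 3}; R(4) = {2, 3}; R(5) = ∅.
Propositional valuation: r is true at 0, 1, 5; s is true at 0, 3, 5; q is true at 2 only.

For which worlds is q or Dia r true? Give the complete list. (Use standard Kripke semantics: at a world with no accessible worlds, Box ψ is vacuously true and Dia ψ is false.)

Let φ = q or Dia r. Evaluate φ at each world:
  0 (successors {1, 2}): φ is true.
  1 (successors {2}): φ is false.
  2 (successors ∅): φ is true.
  3 (successors {0, 1, 2, 3}): φ is true.
  4 (successors {2, 3}): φ is false.
  5 (successors ∅): φ is false.
For instance, at 1:
  At 1: q is false, Dia r is false, so q or Dia r is false.
    At 1: Dia r requires r at some successor in {2}.
      At 2: r is false.
    So Dia r is false at 1.
Satisfying worlds: {0, 2, 3}

0, 2, 3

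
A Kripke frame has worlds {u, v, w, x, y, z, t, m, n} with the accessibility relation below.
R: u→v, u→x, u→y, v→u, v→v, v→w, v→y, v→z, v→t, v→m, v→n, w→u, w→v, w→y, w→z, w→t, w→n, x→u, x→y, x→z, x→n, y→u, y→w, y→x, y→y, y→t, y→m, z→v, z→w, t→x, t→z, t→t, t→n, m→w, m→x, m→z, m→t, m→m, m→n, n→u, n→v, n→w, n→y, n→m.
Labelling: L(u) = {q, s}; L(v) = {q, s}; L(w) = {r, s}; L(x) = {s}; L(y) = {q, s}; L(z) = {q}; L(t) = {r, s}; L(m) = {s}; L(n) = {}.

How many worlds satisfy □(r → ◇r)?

Let φ = □(r → ◇r). Evaluate φ at each world:
  u (successors {v, x, y}): φ is true.
  v (successors {u, v, w, y, z, t, m, n}): φ is true.
  w (successors {u, v, y, z, t, n}): φ is true.
  x (successors {u, y, z, n}): φ is true.
  y (successors {u, w, x, y, t, m}): φ is true.
  z (successors {v, w}): φ is true.
  t (successors {x, z, t, n}): φ is true.
  m (successors {w, x, z, t, m, n}): φ is true.
  n (successors {u, v, w, y, m}): φ is true.
For instance, at z:
  At z: □(r → ◇r) requires r → ◇r at every successor {v, w}.
      At v: r is false, ◇r is true, so r → ◇r is true.
      At w: r is true, ◇r is true, so r → ◇r is true.
  So □(r → ◇r) is true at z.
Satisfying worlds: {u, v, w, x, y, z, t, m, n}

9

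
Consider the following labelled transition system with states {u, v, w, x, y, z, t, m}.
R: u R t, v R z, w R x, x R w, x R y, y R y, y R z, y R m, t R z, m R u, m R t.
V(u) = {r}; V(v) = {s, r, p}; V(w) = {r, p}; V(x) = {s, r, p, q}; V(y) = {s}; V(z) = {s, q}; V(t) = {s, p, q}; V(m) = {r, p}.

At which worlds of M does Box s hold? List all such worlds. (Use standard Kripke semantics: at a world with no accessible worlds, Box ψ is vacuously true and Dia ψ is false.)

u, v, w, z, t

Let φ = Box s. Evaluate φ at each world:
  u (successors {t}): φ is true.
  v (successors {z}): φ is true.
  w (successors {x}): φ is true.
  x (successors {w, y}): φ is false.
  y (successors {y, z, m}): φ is false.
  z (successors ∅): φ is true.
  t (successors {z}): φ is true.
  m (successors {u, t}): φ is false.
For instance, at v:
  At v: Box s requires s at every successor {z}.
    At z: s is true.
  So Box s is true at v.
Satisfying worlds: {u, v, w, z, t}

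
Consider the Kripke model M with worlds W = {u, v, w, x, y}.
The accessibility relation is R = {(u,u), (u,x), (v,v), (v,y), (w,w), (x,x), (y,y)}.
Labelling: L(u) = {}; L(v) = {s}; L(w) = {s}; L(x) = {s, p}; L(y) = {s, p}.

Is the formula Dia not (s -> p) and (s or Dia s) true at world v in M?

At v: Dia not (s -> p) is true, s or Dia s is true, so Dia not (s -> p) and (s or Dia s) is true.
  At v: Dia not (s -> p) requires not (s -> p) at some successor in {v, y}.
    not (s -> p) holds at v, so Dia not (s -> p) is true at v.
  At v: s is true, Dia s is true, so s or Dia s is true.
    At v: Dia s requires s at some successor in {v, y}.
      s holds at v, so Dia s is true at v.

Yes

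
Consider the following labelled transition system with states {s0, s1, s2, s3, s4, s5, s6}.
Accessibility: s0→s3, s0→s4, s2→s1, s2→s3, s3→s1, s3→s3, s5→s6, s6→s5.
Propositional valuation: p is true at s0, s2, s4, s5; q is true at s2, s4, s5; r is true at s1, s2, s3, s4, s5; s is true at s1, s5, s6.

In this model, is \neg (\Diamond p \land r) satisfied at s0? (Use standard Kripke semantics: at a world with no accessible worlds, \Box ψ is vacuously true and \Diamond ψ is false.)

Yes

Recall that \Diamond ψ holds at a world iff ψ holds at some accessible world.
At s0: \Diamond p \land r is false, so \neg (\Diamond p \land r) is true.
  At s0: \Diamond p is true, r is false, so \Diamond p \land r is false.
    At s0: \Diamond p requires p at some successor in {s3, s4}.
      p holds at s4, so \Diamond p is true at s0.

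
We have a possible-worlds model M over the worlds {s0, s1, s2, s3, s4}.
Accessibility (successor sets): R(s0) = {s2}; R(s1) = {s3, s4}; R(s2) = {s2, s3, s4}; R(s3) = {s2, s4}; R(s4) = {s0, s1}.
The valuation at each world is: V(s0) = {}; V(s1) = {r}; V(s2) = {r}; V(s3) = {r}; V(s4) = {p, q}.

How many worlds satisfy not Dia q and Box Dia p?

1

Let φ = not Dia q and Box Dia p. Evaluate φ at each world:
  s0 (successors {s2}): φ is true.
  s1 (successors {s3, s4}): φ is false.
  s2 (successors {s2, s3, s4}): φ is false.
  s3 (successors {s2, s4}): φ is false.
  s4 (successors {s0, s1}): φ is false.
For instance, at s2:
  At s2: not Dia q is false, Box Dia p is false, so not Dia q and Box Dia p is false.
    At s2: Dia q is true, so not Dia q is false.
      At s2: Dia q requires q at some successor in {s2, s3, s4}.
        q holds at s4, so Dia q is true at s2.
    At s2: Box Dia p requires Dia p at every successor {s2, s3, s4}.
      Dia p fails at s4, so Box Dia p is false at s2.
Satisfying worlds: {s0}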